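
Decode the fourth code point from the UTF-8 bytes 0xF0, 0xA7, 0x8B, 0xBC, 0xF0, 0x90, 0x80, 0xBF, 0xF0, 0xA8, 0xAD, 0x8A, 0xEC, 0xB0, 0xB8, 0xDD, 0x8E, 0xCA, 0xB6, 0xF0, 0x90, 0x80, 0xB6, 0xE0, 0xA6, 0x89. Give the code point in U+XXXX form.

U+CC38

Offset 0: leading byte 0xF0 = 11110000 → 4-byte char #1 = F0 A7 8B BC.
Offset 4: leading byte 0xF0 = 11110000 → 4-byte char #2 = F0 90 80 BF.
Offset 8: leading byte 0xF0 = 11110000 → 4-byte char #3 = F0 A8 AD 8A.
Offset 12: leading byte 0xEC = 11101100 → 3-byte char #4 = EC B0 B8.
Leading byte 0xEC = 11101100 matches 1110xxxx → 3-byte sequence.
Byte 1: 0xEC = 11101100, payload 1100 (4 bits).
Byte 2: 0xB0 = 10110000 (10xxxxxx ✓), payload 110000.
Byte 3: 0xB8 = 10111000 (10xxxxxx ✓), payload 111000.
Concatenate: 1100110000111000 = 0xCC38 (16 bits → U+CC38).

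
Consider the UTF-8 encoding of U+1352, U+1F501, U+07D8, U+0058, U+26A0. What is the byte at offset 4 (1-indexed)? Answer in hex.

1-indexed offset 4 is 0-indexed offset 3.
U+1352 → 3-byte form E1 8D 92 at offsets 0–2.
U+1F501 → 4-byte form F0 9F 94 81 at offsets 3–6.
Offset 3 falls in char 2's range; it's byte 1 of F0 9F 94 81 = 0xF0.

0xF0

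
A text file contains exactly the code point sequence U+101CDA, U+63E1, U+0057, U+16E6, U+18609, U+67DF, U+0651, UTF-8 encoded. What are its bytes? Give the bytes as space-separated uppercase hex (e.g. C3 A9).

U+101CDA: 4-byte form → F4 81 B3 9A.
U+63E1: 3-byte form → E6 8F A1.
U+0057: 1-byte form → 57.
U+16E6: 3-byte form → E1 9B A6.
U+18609: 4-byte form → F0 98 98 89.
U+67DF: 3-byte form → E6 9F 9F.
U+0651: 2-byte form → D9 91.
Concatenated (20 bytes): F4 81 B3 9A E6 8F A1 57 E1 9B A6 F0 98 98 89 E6 9F 9F D9 91.

F4 81 B3 9A E6 8F A1 57 E1 9B A6 F0 98 98 89 E6 9F 9F D9 91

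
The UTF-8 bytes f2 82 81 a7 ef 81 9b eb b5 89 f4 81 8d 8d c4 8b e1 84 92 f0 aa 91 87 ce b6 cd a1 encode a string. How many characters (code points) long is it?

9

Byte at offset 0: 0xF2 = 11110010 → 4-byte char (#1). Advance 4.
Byte at offset 4: 0xEF = 11101111 → 3-byte char (#2). Advance 3.
Byte at offset 7: 0xEB = 11101011 → 3-byte char (#3). Advance 3.
Byte at offset 10: 0xF4 = 11110100 → 4-byte char (#4). Advance 4.
Byte at offset 14: 0xC4 = 11000100 → 2-byte char (#5). Advance 2.
Byte at offset 16: 0xE1 = 11100001 → 3-byte char (#6). Advance 3.
Byte at offset 19: 0xF0 = 11110000 → 4-byte char (#7). Advance 4.
Byte at offset 23: 0xCE = 11001110 → 2-byte char (#8). Advance 2.
Byte at offset 25: 0xCD = 11001101 → 2-byte char (#9). Advance 2.
Reached end at offset 27 after 9 code points.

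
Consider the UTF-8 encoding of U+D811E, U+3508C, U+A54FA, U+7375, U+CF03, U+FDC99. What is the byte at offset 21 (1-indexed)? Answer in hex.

0xB2

1-indexed offset 21 is 0-indexed offset 20.
U+D811E → 4-byte form F3 98 84 9E at offsets 0–3.
U+3508C → 4-byte form F0 B5 82 8C at offsets 4–7.
U+A54FA → 4-byte form F2 A5 93 BA at offsets 8–11.
U+7375 → 3-byte form E7 8D B5 at offsets 12–14.
U+CF03 → 3-byte form EC BC 83 at offsets 15–17.
U+FDC99 → 4-byte form F3 BD B2 99 at offsets 18–21.
Offset 20 falls in char 6's range; it's byte 3 of F3 BD B2 99 = 0xB2.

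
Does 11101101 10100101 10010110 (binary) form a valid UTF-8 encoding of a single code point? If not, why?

Structurally a 3-byte sequence; payload = 0xD956.
But 0xD956 is in U+D800–U+DFFF, the surrogate range. Surrogates are not Unicode scalar values and are forbidden in UTF-8.

invalid (encodes a surrogate (U+D800–U+DFFF))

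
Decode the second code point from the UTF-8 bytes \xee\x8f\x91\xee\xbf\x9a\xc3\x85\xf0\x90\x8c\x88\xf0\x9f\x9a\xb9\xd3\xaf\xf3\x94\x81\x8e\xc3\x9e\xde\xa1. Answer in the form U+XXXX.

Offset 0: leading byte 0xEE = 11101110 → 3-byte char #1 = EE 8F 91.
Offset 3: leading byte 0xEE = 11101110 → 3-byte char #2 = EE BF 9A.
Leading byte 0xEE = 11101110 matches 1110xxxx → 3-byte sequence.
Byte 1: 0xEE = 11101110, payload 1110 (4 bits).
Byte 2: 0xBF = 10111111 (10xxxxxx ✓), payload 111111.
Byte 3: 0x9A = 10011010 (10xxxxxx ✓), payload 011010.
Concatenate: 1110111111011010 = 0xEFDA (16 bits → U+EFDA).

U+EFDA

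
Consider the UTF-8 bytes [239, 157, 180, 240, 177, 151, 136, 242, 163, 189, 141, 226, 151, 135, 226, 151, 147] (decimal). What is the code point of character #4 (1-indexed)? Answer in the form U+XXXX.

Offset 0: leading byte 0xEF = 11101111 → 3-byte char #1 = EF 9D B4.
Offset 3: leading byte 0xF0 = 11110000 → 4-byte char #2 = F0 B1 97 88.
Offset 7: leading byte 0xF2 = 11110010 → 4-byte char #3 = F2 A3 BD 8D.
Offset 11: leading byte 0xE2 = 11100010 → 3-byte char #4 = E2 97 87.
Leading byte 0xE2 = 11100010 matches 1110xxxx → 3-byte sequence.
Byte 1: 0xE2 = 11100010, payload 0010 (4 bits).
Byte 2: 0x97 = 10010111 (10xxxxxx ✓), payload 010111.
Byte 3: 0x87 = 10000111 (10xxxxxx ✓), payload 000111.
Concatenate: 0010010111000111 = 0x25C7 (16 bits → U+25C7).

U+25C7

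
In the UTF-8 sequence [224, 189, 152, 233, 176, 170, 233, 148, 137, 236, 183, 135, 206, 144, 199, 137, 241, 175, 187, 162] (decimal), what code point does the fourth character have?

Offset 0: leading byte 0xE0 = 11100000 → 3-byte char #1 = E0 BD 98.
Offset 3: leading byte 0xE9 = 11101001 → 3-byte char #2 = E9 B0 AA.
Offset 6: leading byte 0xE9 = 11101001 → 3-byte char #3 = E9 94 89.
Offset 9: leading byte 0xEC = 11101100 → 3-byte char #4 = EC B7 87.
Leading byte 0xEC = 11101100 matches 1110xxxx → 3-byte sequence.
Byte 1: 0xEC = 11101100, payload 1100 (4 bits).
Byte 2: 0xB7 = 10110111 (10xxxxxx ✓), payload 110111.
Byte 3: 0x87 = 10000111 (10xxxxxx ✓), payload 000111.
Concatenate: 1100110111000111 = 0xCDC7 (16 bits → U+CDC7).

U+CDC7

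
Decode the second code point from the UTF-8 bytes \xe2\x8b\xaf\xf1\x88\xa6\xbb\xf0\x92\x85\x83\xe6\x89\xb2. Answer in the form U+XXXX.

Offset 0: leading byte 0xE2 = 11100010 → 3-byte char #1 = E2 8B AF.
Offset 3: leading byte 0xF1 = 11110001 → 4-byte char #2 = F1 88 A6 BB.
Leading byte 0xF1 = 11110001 matches 11110xxx → 4-byte sequence.
Byte 1: 0xF1 = 11110001, payload 001 (3 bits).
Byte 2: 0x88 = 10001000 (10xxxxxx ✓), payload 001000.
Byte 3: 0xA6 = 10100110 (10xxxxxx ✓), payload 100110.
Byte 4: 0xBB = 10111011 (10xxxxxx ✓), payload 111011.
Concatenate: 001001000100110111011 = 0x489BB (21 bits → U+489BB).

U+489BB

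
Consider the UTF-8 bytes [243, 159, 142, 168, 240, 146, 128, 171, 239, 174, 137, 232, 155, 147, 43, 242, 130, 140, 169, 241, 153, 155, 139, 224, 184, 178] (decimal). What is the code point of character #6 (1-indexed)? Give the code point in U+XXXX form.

Offset 0: leading byte 0xF3 = 11110011 → 4-byte char #1 = F3 9F 8E A8.
Offset 4: leading byte 0xF0 = 11110000 → 4-byte char #2 = F0 92 80 AB.
Offset 8: leading byte 0xEF = 11101111 → 3-byte char #3 = EF AE 89.
Offset 11: leading byte 0xE8 = 11101000 → 3-byte char #4 = E8 9B 93.
Offset 14: leading byte 0x2B = 00101011 → 1-byte char #5 = 2B.
Offset 15: leading byte 0xF2 = 11110010 → 4-byte char #6 = F2 82 8C A9.
Leading byte 0xF2 = 11110010 matches 11110xxx → 4-byte sequence.
Byte 1: 0xF2 = 11110010, payload 010 (3 bits).
Byte 2: 0x82 = 10000010 (10xxxxxx ✓), payload 000010.
Byte 3: 0x8C = 10001100 (10xxxxxx ✓), payload 001100.
Byte 4: 0xA9 = 10101001 (10xxxxxx ✓), payload 101001.
Concatenate: 010000010001100101001 = 0x82329 (21 bits → U+82329).

U+82329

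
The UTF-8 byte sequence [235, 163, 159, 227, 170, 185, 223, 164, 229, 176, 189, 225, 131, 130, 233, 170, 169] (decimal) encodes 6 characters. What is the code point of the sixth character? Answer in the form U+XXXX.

U+9AA9

Offset 0: leading byte 0xEB = 11101011 → 3-byte char #1 = EB A3 9F.
Offset 3: leading byte 0xE3 = 11100011 → 3-byte char #2 = E3 AA B9.
Offset 6: leading byte 0xDF = 11011111 → 2-byte char #3 = DF A4.
Offset 8: leading byte 0xE5 = 11100101 → 3-byte char #4 = E5 B0 BD.
Offset 11: leading byte 0xE1 = 11100001 → 3-byte char #5 = E1 83 82.
Offset 14: leading byte 0xE9 = 11101001 → 3-byte char #6 = E9 AA A9.
Leading byte 0xE9 = 11101001 matches 1110xxxx → 3-byte sequence.
Byte 1: 0xE9 = 11101001, payload 1001 (4 bits).
Byte 2: 0xAA = 10101010 (10xxxxxx ✓), payload 101010.
Byte 3: 0xA9 = 10101001 (10xxxxxx ✓), payload 101001.
Concatenate: 1001101010101001 = 0x9AA9 (16 bits → U+9AA9).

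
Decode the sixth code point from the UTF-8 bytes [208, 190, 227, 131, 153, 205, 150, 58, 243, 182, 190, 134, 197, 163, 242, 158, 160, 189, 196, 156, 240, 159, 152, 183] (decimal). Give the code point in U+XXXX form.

U+0163

Offset 0: leading byte 0xD0 = 11010000 → 2-byte char #1 = D0 BE.
Offset 2: leading byte 0xE3 = 11100011 → 3-byte char #2 = E3 83 99.
Offset 5: leading byte 0xCD = 11001101 → 2-byte char #3 = CD 96.
Offset 7: leading byte 0x3A = 00111010 → 1-byte char #4 = 3A.
Offset 8: leading byte 0xF3 = 11110011 → 4-byte char #5 = F3 B6 BE 86.
Offset 12: leading byte 0xC5 = 11000101 → 2-byte char #6 = C5 A3.
Leading byte 0xC5 = 11000101 matches 110xxxxx → 2-byte sequence.
Byte 1: 0xC5 = 11000101, payload 00101 (5 bits).
Byte 2: 0xA3 = 10100011 (10xxxxxx ✓), payload 100011.
Concatenate: 00101100011 = 0x163 (11 bits → U+0163).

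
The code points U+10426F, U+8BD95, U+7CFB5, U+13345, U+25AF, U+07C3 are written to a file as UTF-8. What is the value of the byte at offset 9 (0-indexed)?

U+10426F → 4-byte form F4 84 89 AF at offsets 0–3.
U+8BD95 → 4-byte form F2 8B B6 95 at offsets 4–7.
U+7CFB5 → 4-byte form F1 BC BE B5 at offsets 8–11.
Offset 9 falls in char 3's range; it's byte 2 of F1 BC BE B5 = 0xBC.

0xBC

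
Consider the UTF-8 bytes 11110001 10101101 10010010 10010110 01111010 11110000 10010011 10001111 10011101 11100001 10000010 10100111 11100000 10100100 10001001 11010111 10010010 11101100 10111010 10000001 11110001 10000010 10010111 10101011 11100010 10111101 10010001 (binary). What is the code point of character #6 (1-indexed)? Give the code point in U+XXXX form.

U+05D2

Offset 0: leading byte 0xF1 = 11110001 → 4-byte char #1 = F1 AD 92 96.
Offset 4: leading byte 0x7A = 01111010 → 1-byte char #2 = 7A.
Offset 5: leading byte 0xF0 = 11110000 → 4-byte char #3 = F0 93 8F 9D.
Offset 9: leading byte 0xE1 = 11100001 → 3-byte char #4 = E1 82 A7.
Offset 12: leading byte 0xE0 = 11100000 → 3-byte char #5 = E0 A4 89.
Offset 15: leading byte 0xD7 = 11010111 → 2-byte char #6 = D7 92.
Leading byte 0xD7 = 11010111 matches 110xxxxx → 2-byte sequence.
Byte 1: 0xD7 = 11010111, payload 10111 (5 bits).
Byte 2: 0x92 = 10010010 (10xxxxxx ✓), payload 010010.
Concatenate: 10111010010 = 0x5D2 (11 bits → U+05D2).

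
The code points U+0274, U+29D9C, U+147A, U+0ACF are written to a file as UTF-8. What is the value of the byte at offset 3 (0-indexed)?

0xA9

U+0274 → 2-byte form C9 B4 at offsets 0–1.
U+29D9C → 4-byte form F0 A9 B6 9C at offsets 2–5.
Offset 3 falls in char 2's range; it's byte 2 of F0 A9 B6 9C = 0xA9.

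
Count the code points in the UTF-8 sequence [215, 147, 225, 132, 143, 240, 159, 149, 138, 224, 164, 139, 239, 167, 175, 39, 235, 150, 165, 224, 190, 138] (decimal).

Byte at offset 0: 0xD7 = 11010111 → 2-byte char (#1). Advance 2.
Byte at offset 2: 0xE1 = 11100001 → 3-byte char (#2). Advance 3.
Byte at offset 5: 0xF0 = 11110000 → 4-byte char (#3). Advance 4.
Byte at offset 9: 0xE0 = 11100000 → 3-byte char (#4). Advance 3.
Byte at offset 12: 0xEF = 11101111 → 3-byte char (#5). Advance 3.
Byte at offset 15: 0x27 = 00100111 → 1-byte char (#6). Advance 1.
Byte at offset 16: 0xEB = 11101011 → 3-byte char (#7). Advance 3.
Byte at offset 19: 0xE0 = 11100000 → 3-byte char (#8). Advance 3.
Reached end at offset 22 after 8 code points.

8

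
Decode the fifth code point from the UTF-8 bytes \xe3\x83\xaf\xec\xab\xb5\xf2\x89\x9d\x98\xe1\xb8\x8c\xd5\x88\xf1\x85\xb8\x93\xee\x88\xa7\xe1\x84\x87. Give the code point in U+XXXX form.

U+0548

Offset 0: leading byte 0xE3 = 11100011 → 3-byte char #1 = E3 83 AF.
Offset 3: leading byte 0xEC = 11101100 → 3-byte char #2 = EC AB B5.
Offset 6: leading byte 0xF2 = 11110010 → 4-byte char #3 = F2 89 9D 98.
Offset 10: leading byte 0xE1 = 11100001 → 3-byte char #4 = E1 B8 8C.
Offset 13: leading byte 0xD5 = 11010101 → 2-byte char #5 = D5 88.
Leading byte 0xD5 = 11010101 matches 110xxxxx → 2-byte sequence.
Byte 1: 0xD5 = 11010101, payload 10101 (5 bits).
Byte 2: 0x88 = 10001000 (10xxxxxx ✓), payload 001000.
Concatenate: 10101001000 = 0x548 (11 bits → U+0548).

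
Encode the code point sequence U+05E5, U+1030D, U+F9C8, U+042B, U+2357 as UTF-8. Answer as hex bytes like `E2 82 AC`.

D7 A5 F0 90 8C 8D EF A7 88 D0 AB E2 8D 97

U+05E5: 2-byte form → D7 A5.
U+1030D: 4-byte form → F0 90 8C 8D.
U+F9C8: 3-byte form → EF A7 88.
U+042B: 2-byte form → D0 AB.
U+2357: 3-byte form → E2 8D 97.
Concatenated (14 bytes): D7 A5 F0 90 8C 8D EF A7 88 D0 AB E2 8D 97.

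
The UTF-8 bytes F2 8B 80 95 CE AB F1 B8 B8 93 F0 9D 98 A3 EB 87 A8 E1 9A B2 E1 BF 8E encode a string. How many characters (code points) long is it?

Byte at offset 0: 0xF2 = 11110010 → 4-byte char (#1). Advance 4.
Byte at offset 4: 0xCE = 11001110 → 2-byte char (#2). Advance 2.
Byte at offset 6: 0xF1 = 11110001 → 4-byte char (#3). Advance 4.
Byte at offset 10: 0xF0 = 11110000 → 4-byte char (#4). Advance 4.
Byte at offset 14: 0xEB = 11101011 → 3-byte char (#5). Advance 3.
Byte at offset 17: 0xE1 = 11100001 → 3-byte char (#6). Advance 3.
Byte at offset 20: 0xE1 = 11100001 → 3-byte char (#7). Advance 3.
Reached end at offset 23 after 7 code points.

7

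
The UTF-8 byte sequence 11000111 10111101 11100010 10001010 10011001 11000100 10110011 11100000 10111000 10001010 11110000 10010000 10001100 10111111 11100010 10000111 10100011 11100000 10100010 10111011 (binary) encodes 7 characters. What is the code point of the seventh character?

U+08BB

Offset 0: leading byte 0xC7 = 11000111 → 2-byte char #1 = C7 BD.
Offset 2: leading byte 0xE2 = 11100010 → 3-byte char #2 = E2 8A 99.
Offset 5: leading byte 0xC4 = 11000100 → 2-byte char #3 = C4 B3.
Offset 7: leading byte 0xE0 = 11100000 → 3-byte char #4 = E0 B8 8A.
Offset 10: leading byte 0xF0 = 11110000 → 4-byte char #5 = F0 90 8C BF.
Offset 14: leading byte 0xE2 = 11100010 → 3-byte char #6 = E2 87 A3.
Offset 17: leading byte 0xE0 = 11100000 → 3-byte char #7 = E0 A2 BB.
Leading byte 0xE0 = 11100000 matches 1110xxxx → 3-byte sequence.
Byte 1: 0xE0 = 11100000, payload 0000 (4 bits).
Byte 2: 0xA2 = 10100010 (10xxxxxx ✓), payload 100010.
Byte 3: 0xBB = 10111011 (10xxxxxx ✓), payload 111011.
Concatenate: 0000100010111011 = 0x8BB (16 bits → U+08BB).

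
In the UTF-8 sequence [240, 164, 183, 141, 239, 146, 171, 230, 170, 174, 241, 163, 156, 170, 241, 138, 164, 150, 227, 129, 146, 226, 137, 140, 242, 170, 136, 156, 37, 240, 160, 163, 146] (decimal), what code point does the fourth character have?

Offset 0: leading byte 0xF0 = 11110000 → 4-byte char #1 = F0 A4 B7 8D.
Offset 4: leading byte 0xEF = 11101111 → 3-byte char #2 = EF 92 AB.
Offset 7: leading byte 0xE6 = 11100110 → 3-byte char #3 = E6 AA AE.
Offset 10: leading byte 0xF1 = 11110001 → 4-byte char #4 = F1 A3 9C AA.
Leading byte 0xF1 = 11110001 matches 11110xxx → 4-byte sequence.
Byte 1: 0xF1 = 11110001, payload 001 (3 bits).
Byte 2: 0xA3 = 10100011 (10xxxxxx ✓), payload 100011.
Byte 3: 0x9C = 10011100 (10xxxxxx ✓), payload 011100.
Byte 4: 0xAA = 10101010 (10xxxxxx ✓), payload 101010.
Concatenate: 001100011011100101010 = 0x6372A (21 bits → U+6372A).

U+6372A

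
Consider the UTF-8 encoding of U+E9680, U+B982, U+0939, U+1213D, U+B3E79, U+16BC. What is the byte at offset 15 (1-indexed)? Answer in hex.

0xF2

1-indexed offset 15 is 0-indexed offset 14.
U+E9680 → 4-byte form F3 A9 9A 80 at offsets 0–3.
U+B982 → 3-byte form EB A6 82 at offsets 4–6.
U+0939 → 3-byte form E0 A4 B9 at offsets 7–9.
U+1213D → 4-byte form F0 92 84 BD at offsets 10–13.
U+B3E79 → 4-byte form F2 B3 B9 B9 at offsets 14–17.
Offset 14 falls in char 5's range; it's byte 1 of F2 B3 B9 B9 = 0xF2.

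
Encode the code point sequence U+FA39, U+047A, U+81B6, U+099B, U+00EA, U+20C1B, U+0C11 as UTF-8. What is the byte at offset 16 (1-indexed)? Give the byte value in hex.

1-indexed offset 16 is 0-indexed offset 15.
U+FA39 → 3-byte form EF A8 B9 at offsets 0–2.
U+047A → 2-byte form D1 BA at offsets 3–4.
U+81B6 → 3-byte form E8 86 B6 at offsets 5–7.
U+099B → 3-byte form E0 A6 9B at offsets 8–10.
U+00EA → 2-byte form C3 AA at offsets 11–12.
U+20C1B → 4-byte form F0 A0 B0 9B at offsets 13–16.
Offset 15 falls in char 6's range; it's byte 3 of F0 A0 B0 9B = 0xB0.

0xB0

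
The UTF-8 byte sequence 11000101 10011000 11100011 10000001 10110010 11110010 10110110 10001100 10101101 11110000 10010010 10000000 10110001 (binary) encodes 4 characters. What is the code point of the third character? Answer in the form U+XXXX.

Offset 0: leading byte 0xC5 = 11000101 → 2-byte char #1 = C5 98.
Offset 2: leading byte 0xE3 = 11100011 → 3-byte char #2 = E3 81 B2.
Offset 5: leading byte 0xF2 = 11110010 → 4-byte char #3 = F2 B6 8C AD.
Leading byte 0xF2 = 11110010 matches 11110xxx → 4-byte sequence.
Byte 1: 0xF2 = 11110010, payload 010 (3 bits).
Byte 2: 0xB6 = 10110110 (10xxxxxx ✓), payload 110110.
Byte 3: 0x8C = 10001100 (10xxxxxx ✓), payload 001100.
Byte 4: 0xAD = 10101101 (10xxxxxx ✓), payload 101101.
Concatenate: 010110110001100101101 = 0xB632D (21 bits → U+B632D).

U+B632D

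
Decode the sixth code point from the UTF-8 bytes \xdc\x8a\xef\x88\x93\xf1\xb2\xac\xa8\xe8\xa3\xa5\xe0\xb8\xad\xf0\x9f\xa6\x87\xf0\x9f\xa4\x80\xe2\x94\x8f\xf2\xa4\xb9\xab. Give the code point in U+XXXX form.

U+1F987

Offset 0: leading byte 0xDC = 11011100 → 2-byte char #1 = DC 8A.
Offset 2: leading byte 0xEF = 11101111 → 3-byte char #2 = EF 88 93.
Offset 5: leading byte 0xF1 = 11110001 → 4-byte char #3 = F1 B2 AC A8.
Offset 9: leading byte 0xE8 = 11101000 → 3-byte char #4 = E8 A3 A5.
Offset 12: leading byte 0xE0 = 11100000 → 3-byte char #5 = E0 B8 AD.
Offset 15: leading byte 0xF0 = 11110000 → 4-byte char #6 = F0 9F A6 87.
Leading byte 0xF0 = 11110000 matches 11110xxx → 4-byte sequence.
Byte 1: 0xF0 = 11110000, payload 000 (3 bits).
Byte 2: 0x9F = 10011111 (10xxxxxx ✓), payload 011111.
Byte 3: 0xA6 = 10100110 (10xxxxxx ✓), payload 100110.
Byte 4: 0x87 = 10000111 (10xxxxxx ✓), payload 000111.
Concatenate: 000011111100110000111 = 0x1F987 (21 bits → U+1F987).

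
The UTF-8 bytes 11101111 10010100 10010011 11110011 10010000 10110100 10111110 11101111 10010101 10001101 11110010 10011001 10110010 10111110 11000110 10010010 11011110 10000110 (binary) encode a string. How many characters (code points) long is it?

Byte at offset 0: 0xEF = 11101111 → 3-byte char (#1). Advance 3.
Byte at offset 3: 0xF3 = 11110011 → 4-byte char (#2). Advance 4.
Byte at offset 7: 0xEF = 11101111 → 3-byte char (#3). Advance 3.
Byte at offset 10: 0xF2 = 11110010 → 4-byte char (#4). Advance 4.
Byte at offset 14: 0xC6 = 11000110 → 2-byte char (#5). Advance 2.
Byte at offset 16: 0xDE = 11011110 → 2-byte char (#6). Advance 2.
Reached end at offset 18 after 6 code points.

6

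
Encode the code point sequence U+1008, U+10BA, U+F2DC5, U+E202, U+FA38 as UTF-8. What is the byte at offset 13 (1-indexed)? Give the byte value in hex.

1-indexed offset 13 is 0-indexed offset 12.
U+1008 → 3-byte form E1 80 88 at offsets 0–2.
U+10BA → 3-byte form E1 82 BA at offsets 3–5.
U+F2DC5 → 4-byte form F3 B2 B7 85 at offsets 6–9.
U+E202 → 3-byte form EE 88 82 at offsets 10–12.
Offset 12 falls in char 4's range; it's byte 3 of EE 88 82 = 0x82.

0x82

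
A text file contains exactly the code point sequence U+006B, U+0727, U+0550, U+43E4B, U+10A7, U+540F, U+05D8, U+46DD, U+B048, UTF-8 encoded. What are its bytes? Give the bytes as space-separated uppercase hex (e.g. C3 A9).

U+006B: 1-byte form → 6B.
U+0727: 2-byte form → DC A7.
U+0550: 2-byte form → D5 90.
U+43E4B: 4-byte form → F1 83 B9 8B.
U+10A7: 3-byte form → E1 82 A7.
U+540F: 3-byte form → E5 90 8F.
U+05D8: 2-byte form → D7 98.
U+46DD: 3-byte form → E4 9B 9D.
U+B048: 3-byte form → EB 81 88.
Concatenated (23 bytes): 6B DC A7 D5 90 F1 83 B9 8B E1 82 A7 E5 90 8F D7 98 E4 9B 9D EB 81 88.

6B DC A7 D5 90 F1 83 B9 8B E1 82 A7 E5 90 8F D7 98 E4 9B 9D EB 81 88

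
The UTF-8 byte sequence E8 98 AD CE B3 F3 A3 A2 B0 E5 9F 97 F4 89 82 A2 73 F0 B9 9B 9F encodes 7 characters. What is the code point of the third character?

Offset 0: leading byte 0xE8 = 11101000 → 3-byte char #1 = E8 98 AD.
Offset 3: leading byte 0xCE = 11001110 → 2-byte char #2 = CE B3.
Offset 5: leading byte 0xF3 = 11110011 → 4-byte char #3 = F3 A3 A2 B0.
Leading byte 0xF3 = 11110011 matches 11110xxx → 4-byte sequence.
Byte 1: 0xF3 = 11110011, payload 011 (3 bits).
Byte 2: 0xA3 = 10100011 (10xxxxxx ✓), payload 100011.
Byte 3: 0xA2 = 10100010 (10xxxxxx ✓), payload 100010.
Byte 4: 0xB0 = 10110000 (10xxxxxx ✓), payload 110000.
Concatenate: 011100011100010110000 = 0xE38B0 (21 bits → U+E38B0).

U+E38B0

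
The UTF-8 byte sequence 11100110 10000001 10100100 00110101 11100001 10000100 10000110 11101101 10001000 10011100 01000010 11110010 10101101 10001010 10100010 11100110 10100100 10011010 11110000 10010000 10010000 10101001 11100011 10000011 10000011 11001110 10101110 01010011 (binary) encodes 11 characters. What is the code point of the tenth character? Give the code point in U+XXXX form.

Offset 0: leading byte 0xE6 = 11100110 → 3-byte char #1 = E6 81 A4.
Offset 3: leading byte 0x35 = 00110101 → 1-byte char #2 = 35.
Offset 4: leading byte 0xE1 = 11100001 → 3-byte char #3 = E1 84 86.
Offset 7: leading byte 0xED = 11101101 → 3-byte char #4 = ED 88 9C.
Offset 10: leading byte 0x42 = 01000010 → 1-byte char #5 = 42.
Offset 11: leading byte 0xF2 = 11110010 → 4-byte char #6 = F2 AD 8A A2.
Offset 15: leading byte 0xE6 = 11100110 → 3-byte char #7 = E6 A4 9A.
Offset 18: leading byte 0xF0 = 11110000 → 4-byte char #8 = F0 90 90 A9.
Offset 22: leading byte 0xE3 = 11100011 → 3-byte char #9 = E3 83 83.
Offset 25: leading byte 0xCE = 11001110 → 2-byte char #10 = CE AE.
Leading byte 0xCE = 11001110 matches 110xxxxx → 2-byte sequence.
Byte 1: 0xCE = 11001110, payload 01110 (5 bits).
Byte 2: 0xAE = 10101110 (10xxxxxx ✓), payload 101110.
Concatenate: 01110101110 = 0x3AE (11 bits → U+03AE).

U+03AE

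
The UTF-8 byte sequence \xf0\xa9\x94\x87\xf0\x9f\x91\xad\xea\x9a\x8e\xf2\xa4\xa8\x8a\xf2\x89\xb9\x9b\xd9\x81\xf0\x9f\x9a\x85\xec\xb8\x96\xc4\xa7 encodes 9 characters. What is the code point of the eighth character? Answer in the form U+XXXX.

Offset 0: leading byte 0xF0 = 11110000 → 4-byte char #1 = F0 A9 94 87.
Offset 4: leading byte 0xF0 = 11110000 → 4-byte char #2 = F0 9F 91 AD.
Offset 8: leading byte 0xEA = 11101010 → 3-byte char #3 = EA 9A 8E.
Offset 11: leading byte 0xF2 = 11110010 → 4-byte char #4 = F2 A4 A8 8A.
Offset 15: leading byte 0xF2 = 11110010 → 4-byte char #5 = F2 89 B9 9B.
Offset 19: leading byte 0xD9 = 11011001 → 2-byte char #6 = D9 81.
Offset 21: leading byte 0xF0 = 11110000 → 4-byte char #7 = F0 9F 9A 85.
Offset 25: leading byte 0xEC = 11101100 → 3-byte char #8 = EC B8 96.
Leading byte 0xEC = 11101100 matches 1110xxxx → 3-byte sequence.
Byte 1: 0xEC = 11101100, payload 1100 (4 bits).
Byte 2: 0xB8 = 10111000 (10xxxxxx ✓), payload 111000.
Byte 3: 0x96 = 10010110 (10xxxxxx ✓), payload 010110.
Concatenate: 1100111000010110 = 0xCE16 (16 bits → U+CE16).

U+CE16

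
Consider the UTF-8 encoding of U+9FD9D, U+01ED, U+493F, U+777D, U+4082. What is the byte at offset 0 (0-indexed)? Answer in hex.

U+9FD9D → 4-byte form F2 9F B6 9D at offsets 0–3.
Offset 0 falls in char 1's range; it's byte 1 of F2 9F B6 9D = 0xF2.

0xF2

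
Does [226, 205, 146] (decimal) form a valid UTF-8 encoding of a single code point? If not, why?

Leading byte 0xE2 = 11100010 → 3-byte form.
Byte 2 is 0xCD = 11001101, which is not 10xxxxxx — expected a continuation byte.

invalid (non-continuation byte where continuation expected)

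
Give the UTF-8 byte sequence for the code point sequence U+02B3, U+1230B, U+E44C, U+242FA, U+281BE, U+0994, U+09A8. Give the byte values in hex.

U+02B3: 2-byte form → CA B3.
U+1230B: 4-byte form → F0 92 8C 8B.
U+E44C: 3-byte form → EE 91 8C.
U+242FA: 4-byte form → F0 A4 8B BA.
U+281BE: 4-byte form → F0 A8 86 BE.
U+0994: 3-byte form → E0 A6 94.
U+09A8: 3-byte form → E0 A6 A8.
Concatenated (23 bytes): CA B3 F0 92 8C 8B EE 91 8C F0 A4 8B BA F0 A8 86 BE E0 A6 94 E0 A6 A8.

CA B3 F0 92 8C 8B EE 91 8C F0 A4 8B BA F0 A8 86 BE E0 A6 94 E0 A6 A8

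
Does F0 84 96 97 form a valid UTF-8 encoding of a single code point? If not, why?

invalid (overlong encoding)

Leading byte 0xF0 = 11110000 → 4-byte form.
Continuation bytes all match 10xxxxxx. Payload decodes to 0x4597.
But 0x4597 < 0x10000, the minimum for a 4-byte sequence — this is an overlong encoding.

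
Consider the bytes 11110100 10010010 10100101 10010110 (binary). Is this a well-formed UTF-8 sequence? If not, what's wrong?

invalid (encodes a value above U+10FFFF)

Leading byte 0xF4 = 11110100 → 4-byte form.
Payload = 0x112956, which exceeds U+10FFFF, the maximum Unicode code point. (Leading bytes F5–FF, or F4 followed by ≥ 0x90, are invalid.)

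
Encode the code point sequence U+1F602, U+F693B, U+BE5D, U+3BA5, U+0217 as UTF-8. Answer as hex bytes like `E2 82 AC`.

F0 9F 98 82 F3 B6 A4 BB EB B9 9D E3 AE A5 C8 97

U+1F602: 4-byte form → F0 9F 98 82.
U+F693B: 4-byte form → F3 B6 A4 BB.
U+BE5D: 3-byte form → EB B9 9D.
U+3BA5: 3-byte form → E3 AE A5.
U+0217: 2-byte form → C8 97.
Concatenated (16 bytes): F0 9F 98 82 F3 B6 A4 BB EB B9 9D E3 AE A5 C8 97.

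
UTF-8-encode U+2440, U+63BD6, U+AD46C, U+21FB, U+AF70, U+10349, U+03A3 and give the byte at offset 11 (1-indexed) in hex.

1-indexed offset 11 is 0-indexed offset 10.
U+2440 → 3-byte form E2 91 80 at offsets 0–2.
U+63BD6 → 4-byte form F1 A3 AF 96 at offsets 3–6.
U+AD46C → 4-byte form F2 AD 91 AC at offsets 7–10.
Offset 10 falls in char 3's range; it's byte 4 of F2 AD 91 AC = 0xAC.

0xAC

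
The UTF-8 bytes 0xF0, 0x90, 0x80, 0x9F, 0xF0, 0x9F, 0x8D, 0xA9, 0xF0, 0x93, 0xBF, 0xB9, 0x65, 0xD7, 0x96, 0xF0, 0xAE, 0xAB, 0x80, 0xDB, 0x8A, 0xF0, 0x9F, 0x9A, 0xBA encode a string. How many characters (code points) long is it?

8

Byte at offset 0: 0xF0 = 11110000 → 4-byte char (#1). Advance 4.
Byte at offset 4: 0xF0 = 11110000 → 4-byte char (#2). Advance 4.
Byte at offset 8: 0xF0 = 11110000 → 4-byte char (#3). Advance 4.
Byte at offset 12: 0x65 = 01100101 → 1-byte char (#4). Advance 1.
Byte at offset 13: 0xD7 = 11010111 → 2-byte char (#5). Advance 2.
Byte at offset 15: 0xF0 = 11110000 → 4-byte char (#6). Advance 4.
Byte at offset 19: 0xDB = 11011011 → 2-byte char (#7). Advance 2.
Byte at offset 21: 0xF0 = 11110000 → 4-byte char (#8). Advance 4.
Reached end at offset 25 after 8 code points.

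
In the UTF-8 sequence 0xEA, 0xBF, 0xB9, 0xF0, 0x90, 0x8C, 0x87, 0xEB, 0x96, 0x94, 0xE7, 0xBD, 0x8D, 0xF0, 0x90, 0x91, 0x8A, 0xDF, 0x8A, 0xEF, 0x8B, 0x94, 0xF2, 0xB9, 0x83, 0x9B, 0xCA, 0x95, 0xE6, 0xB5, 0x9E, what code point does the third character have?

U+B594

Offset 0: leading byte 0xEA = 11101010 → 3-byte char #1 = EA BF B9.
Offset 3: leading byte 0xF0 = 11110000 → 4-byte char #2 = F0 90 8C 87.
Offset 7: leading byte 0xEB = 11101011 → 3-byte char #3 = EB 96 94.
Leading byte 0xEB = 11101011 matches 1110xxxx → 3-byte sequence.
Byte 1: 0xEB = 11101011, payload 1011 (4 bits).
Byte 2: 0x96 = 10010110 (10xxxxxx ✓), payload 010110.
Byte 3: 0x94 = 10010100 (10xxxxxx ✓), payload 010100.
Concatenate: 1011010110010100 = 0xB594 (16 bits → U+B594).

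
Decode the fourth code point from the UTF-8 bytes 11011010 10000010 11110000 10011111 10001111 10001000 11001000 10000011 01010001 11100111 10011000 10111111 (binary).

U+0051

Offset 0: leading byte 0xDA = 11011010 → 2-byte char #1 = DA 82.
Offset 2: leading byte 0xF0 = 11110000 → 4-byte char #2 = F0 9F 8F 88.
Offset 6: leading byte 0xC8 = 11001000 → 2-byte char #3 = C8 83.
Offset 8: leading byte 0x51 = 01010001 → 1-byte char #4 = 51.
Leading byte 0x51 = 01010001 matches 0xxxxxxx → 1-byte sequence.
Byte 1: 0x51 = 01010001, payload 1010001 (7 bits).
Concatenate: 1010001 = 0x51 (7 bits → U+0051).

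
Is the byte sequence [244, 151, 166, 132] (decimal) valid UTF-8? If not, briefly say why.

Leading byte 0xF4 = 11110100 → 4-byte form.
Payload = 0x117984, which exceeds U+10FFFF, the maximum Unicode code point. (Leading bytes F5–FF, or F4 followed by ≥ 0x90, are invalid.)

invalid (encodes a value above U+10FFFF)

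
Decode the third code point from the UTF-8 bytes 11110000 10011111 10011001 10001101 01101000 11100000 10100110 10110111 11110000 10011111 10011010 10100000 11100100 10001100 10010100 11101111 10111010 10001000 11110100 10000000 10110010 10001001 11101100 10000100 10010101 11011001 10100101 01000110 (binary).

U+09B7

Offset 0: leading byte 0xF0 = 11110000 → 4-byte char #1 = F0 9F 99 8D.
Offset 4: leading byte 0x68 = 01101000 → 1-byte char #2 = 68.
Offset 5: leading byte 0xE0 = 11100000 → 3-byte char #3 = E0 A6 B7.
Leading byte 0xE0 = 11100000 matches 1110xxxx → 3-byte sequence.
Byte 1: 0xE0 = 11100000, payload 0000 (4 bits).
Byte 2: 0xA6 = 10100110 (10xxxxxx ✓), payload 100110.
Byte 3: 0xB7 = 10110111 (10xxxxxx ✓), payload 110111.
Concatenate: 0000100110110111 = 0x9B7 (16 bits → U+09B7).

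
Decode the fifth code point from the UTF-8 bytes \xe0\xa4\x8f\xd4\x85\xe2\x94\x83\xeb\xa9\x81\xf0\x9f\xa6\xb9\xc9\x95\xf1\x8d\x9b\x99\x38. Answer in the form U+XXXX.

Offset 0: leading byte 0xE0 = 11100000 → 3-byte char #1 = E0 A4 8F.
Offset 3: leading byte 0xD4 = 11010100 → 2-byte char #2 = D4 85.
Offset 5: leading byte 0xE2 = 11100010 → 3-byte char #3 = E2 94 83.
Offset 8: leading byte 0xEB = 11101011 → 3-byte char #4 = EB A9 81.
Offset 11: leading byte 0xF0 = 11110000 → 4-byte char #5 = F0 9F A6 B9.
Leading byte 0xF0 = 11110000 matches 11110xxx → 4-byte sequence.
Byte 1: 0xF0 = 11110000, payload 000 (3 bits).
Byte 2: 0x9F = 10011111 (10xxxxxx ✓), payload 011111.
Byte 3: 0xA6 = 10100110 (10xxxxxx ✓), payload 100110.
Byte 4: 0xB9 = 10111001 (10xxxxxx ✓), payload 111001.
Concatenate: 000011111100110111001 = 0x1F9B9 (21 bits → U+1F9B9).

U+1F9B9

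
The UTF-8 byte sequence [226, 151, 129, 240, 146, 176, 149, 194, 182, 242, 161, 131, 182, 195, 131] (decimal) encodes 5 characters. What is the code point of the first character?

U+25C1

Offset 0: leading byte 0xE2 = 11100010 → 3-byte char #1 = E2 97 81.
Leading byte 0xE2 = 11100010 matches 1110xxxx → 3-byte sequence.
Byte 1: 0xE2 = 11100010, payload 0010 (4 bits).
Byte 2: 0x97 = 10010111 (10xxxxxx ✓), payload 010111.
Byte 3: 0x81 = 10000001 (10xxxxxx ✓), payload 000001.
Concatenate: 0010010111000001 = 0x25C1 (16 bits → U+25C1).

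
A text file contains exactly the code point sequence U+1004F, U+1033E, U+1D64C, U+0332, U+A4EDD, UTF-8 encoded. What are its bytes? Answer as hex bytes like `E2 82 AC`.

F0 90 81 8F F0 90 8C BE F0 9D 99 8C CC B2 F2 A4 BB 9D

U+1004F: 4-byte form → F0 90 81 8F.
U+1033E: 4-byte form → F0 90 8C BE.
U+1D64C: 4-byte form → F0 9D 99 8C.
U+0332: 2-byte form → CC B2.
U+A4EDD: 4-byte form → F2 A4 BB 9D.
Concatenated (18 bytes): F0 90 81 8F F0 90 8C BE F0 9D 99 8C CC B2 F2 A4 BB 9D.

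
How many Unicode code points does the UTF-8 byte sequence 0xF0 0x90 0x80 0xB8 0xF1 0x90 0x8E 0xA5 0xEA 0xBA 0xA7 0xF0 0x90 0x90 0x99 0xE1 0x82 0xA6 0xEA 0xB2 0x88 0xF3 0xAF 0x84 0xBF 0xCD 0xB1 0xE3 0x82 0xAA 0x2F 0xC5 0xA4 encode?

Byte at offset 0: 0xF0 = 11110000 → 4-byte char (#1). Advance 4.
Byte at offset 4: 0xF1 = 11110001 → 4-byte char (#2). Advance 4.
Byte at offset 8: 0xEA = 11101010 → 3-byte char (#3). Advance 3.
Byte at offset 11: 0xF0 = 11110000 → 4-byte char (#4). Advance 4.
Byte at offset 15: 0xE1 = 11100001 → 3-byte char (#5). Advance 3.
Byte at offset 18: 0xEA = 11101010 → 3-byte char (#6). Advance 3.
Byte at offset 21: 0xF3 = 11110011 → 4-byte char (#7). Advance 4.
Byte at offset 25: 0xCD = 11001101 → 2-byte char (#8). Advance 2.
Byte at offset 27: 0xE3 = 11100011 → 3-byte char (#9). Advance 3.
Byte at offset 30: 0x2F = 00101111 → 1-byte char (#10). Advance 1.
Byte at offset 31: 0xC5 = 11000101 → 2-byte char (#11). Advance 2.
Reached end at offset 33 after 11 code points.

11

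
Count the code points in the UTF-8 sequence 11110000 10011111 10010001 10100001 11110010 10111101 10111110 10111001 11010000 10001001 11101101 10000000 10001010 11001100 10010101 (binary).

Byte at offset 0: 0xF0 = 11110000 → 4-byte char (#1). Advance 4.
Byte at offset 4: 0xF2 = 11110010 → 4-byte char (#2). Advance 4.
Byte at offset 8: 0xD0 = 11010000 → 2-byte char (#3). Advance 2.
Byte at offset 10: 0xED = 11101101 → 3-byte char (#4). Advance 3.
Byte at offset 13: 0xCC = 11001100 → 2-byte char (#5). Advance 2.
Reached end at offset 15 after 5 code points.

5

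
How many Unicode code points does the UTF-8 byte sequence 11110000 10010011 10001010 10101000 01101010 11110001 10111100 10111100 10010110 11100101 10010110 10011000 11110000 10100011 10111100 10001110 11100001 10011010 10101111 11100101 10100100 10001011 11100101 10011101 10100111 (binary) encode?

Byte at offset 0: 0xF0 = 11110000 → 4-byte char (#1). Advance 4.
Byte at offset 4: 0x6A = 01101010 → 1-byte char (#2). Advance 1.
Byte at offset 5: 0xF1 = 11110001 → 4-byte char (#3). Advance 4.
Byte at offset 9: 0xE5 = 11100101 → 3-byte char (#4). Advance 3.
Byte at offset 12: 0xF0 = 11110000 → 4-byte char (#5). Advance 4.
Byte at offset 16: 0xE1 = 11100001 → 3-byte char (#6). Advance 3.
Byte at offset 19: 0xE5 = 11100101 → 3-byte char (#7). Advance 3.
Byte at offset 22: 0xE5 = 11100101 → 3-byte char (#8). Advance 3.
Reached end at offset 25 after 8 code points.

8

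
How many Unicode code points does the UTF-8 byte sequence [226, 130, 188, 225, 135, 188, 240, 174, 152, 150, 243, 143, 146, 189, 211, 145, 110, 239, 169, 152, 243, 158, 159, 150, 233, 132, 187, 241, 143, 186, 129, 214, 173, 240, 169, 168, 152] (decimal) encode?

Byte at offset 0: 0xE2 = 11100010 → 3-byte char (#1). Advance 3.
Byte at offset 3: 0xE1 = 11100001 → 3-byte char (#2). Advance 3.
Byte at offset 6: 0xF0 = 11110000 → 4-byte char (#3). Advance 4.
Byte at offset 10: 0xF3 = 11110011 → 4-byte char (#4). Advance 4.
Byte at offset 14: 0xD3 = 11010011 → 2-byte char (#5). Advance 2.
Byte at offset 16: 0x6E = 01101110 → 1-byte char (#6). Advance 1.
Byte at offset 17: 0xEF = 11101111 → 3-byte char (#7). Advance 3.
Byte at offset 20: 0xF3 = 11110011 → 4-byte char (#8). Advance 4.
Byte at offset 24: 0xE9 = 11101001 → 3-byte char (#9). Advance 3.
Byte at offset 27: 0xF1 = 11110001 → 4-byte char (#10). Advance 4.
Byte at offset 31: 0xD6 = 11010110 → 2-byte char (#11). Advance 2.
Byte at offset 33: 0xF0 = 11110000 → 4-byte char (#12). Advance 4.
Reached end at offset 37 after 12 code points.

12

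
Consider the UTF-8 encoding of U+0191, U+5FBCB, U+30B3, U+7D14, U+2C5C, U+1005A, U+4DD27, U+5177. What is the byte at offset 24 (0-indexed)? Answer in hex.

0x85

U+0191 → 2-byte form C6 91 at offsets 0–1.
U+5FBCB → 4-byte form F1 9F AF 8B at offsets 2–5.
U+30B3 → 3-byte form E3 82 B3 at offsets 6–8.
U+7D14 → 3-byte form E7 B4 94 at offsets 9–11.
U+2C5C → 3-byte form E2 B1 9C at offsets 12–14.
U+1005A → 4-byte form F0 90 81 9A at offsets 15–18.
U+4DD27 → 4-byte form F1 8D B4 A7 at offsets 19–22.
U+5177 → 3-byte form E5 85 B7 at offsets 23–25.
Offset 24 falls in char 8's range; it's byte 2 of E5 85 B7 = 0x85.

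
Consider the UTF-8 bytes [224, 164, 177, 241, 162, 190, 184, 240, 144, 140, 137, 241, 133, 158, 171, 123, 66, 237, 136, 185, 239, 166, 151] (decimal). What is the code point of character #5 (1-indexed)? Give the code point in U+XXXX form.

Offset 0: leading byte 0xE0 = 11100000 → 3-byte char #1 = E0 A4 B1.
Offset 3: leading byte 0xF1 = 11110001 → 4-byte char #2 = F1 A2 BE B8.
Offset 7: leading byte 0xF0 = 11110000 → 4-byte char #3 = F0 90 8C 89.
Offset 11: leading byte 0xF1 = 11110001 → 4-byte char #4 = F1 85 9E AB.
Offset 15: leading byte 0x7B = 01111011 → 1-byte char #5 = 7B.
Leading byte 0x7B = 01111011 matches 0xxxxxxx → 1-byte sequence.
Byte 1: 0x7B = 01111011, payload 1111011 (7 bits).
Concatenate: 1111011 = 0x7B (7 bits → U+007B).

U+007B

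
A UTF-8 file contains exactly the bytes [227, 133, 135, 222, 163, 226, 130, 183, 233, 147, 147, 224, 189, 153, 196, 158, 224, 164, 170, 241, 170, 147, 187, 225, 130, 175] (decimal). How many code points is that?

Byte at offset 0: 0xE3 = 11100011 → 3-byte char (#1). Advance 3.
Byte at offset 3: 0xDE = 11011110 → 2-byte char (#2). Advance 2.
Byte at offset 5: 0xE2 = 11100010 → 3-byte char (#3). Advance 3.
Byte at offset 8: 0xE9 = 11101001 → 3-byte char (#4). Advance 3.
Byte at offset 11: 0xE0 = 11100000 → 3-byte char (#5). Advance 3.
Byte at offset 14: 0xC4 = 11000100 → 2-byte char (#6). Advance 2.
Byte at offset 16: 0xE0 = 11100000 → 3-byte char (#7). Advance 3.
Byte at offset 19: 0xF1 = 11110001 → 4-byte char (#8). Advance 4.
Byte at offset 23: 0xE1 = 11100001 → 3-byte char (#9). Advance 3.
Reached end at offset 26 after 9 code points.

9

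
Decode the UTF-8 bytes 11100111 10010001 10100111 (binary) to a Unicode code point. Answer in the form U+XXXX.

Leading byte 0xE7 = 11100111 matches 1110xxxx → 3-byte sequence.
Byte 1: 0xE7 = 11100111, payload 0111 (4 bits).
Byte 2: 0x91 = 10010001 (10xxxxxx ✓), payload 010001.
Byte 3: 0xA7 = 10100111 (10xxxxxx ✓), payload 100111.
Concatenate: 0111010001100111 = 0x7467 (16 bits → U+7467).

U+7467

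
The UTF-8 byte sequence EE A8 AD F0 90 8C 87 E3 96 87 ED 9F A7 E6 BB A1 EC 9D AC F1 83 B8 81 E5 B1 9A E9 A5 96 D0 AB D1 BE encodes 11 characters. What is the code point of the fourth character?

Offset 0: leading byte 0xEE = 11101110 → 3-byte char #1 = EE A8 AD.
Offset 3: leading byte 0xF0 = 11110000 → 4-byte char #2 = F0 90 8C 87.
Offset 7: leading byte 0xE3 = 11100011 → 3-byte char #3 = E3 96 87.
Offset 10: leading byte 0xED = 11101101 → 3-byte char #4 = ED 9F A7.
Leading byte 0xED = 11101101 matches 1110xxxx → 3-byte sequence.
Byte 1: 0xED = 11101101, payload 1101 (4 bits).
Byte 2: 0x9F = 10011111 (10xxxxxx ✓), payload 011111.
Byte 3: 0xA7 = 10100111 (10xxxxxx ✓), payload 100111.
Concatenate: 1101011111100111 = 0xD7E7 (16 bits → U+D7E7).

U+D7E7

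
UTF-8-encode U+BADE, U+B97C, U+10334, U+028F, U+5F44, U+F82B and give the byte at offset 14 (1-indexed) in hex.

1-indexed offset 14 is 0-indexed offset 13.
U+BADE → 3-byte form EB AB 9E at offsets 0–2.
U+B97C → 3-byte form EB A5 BC at offsets 3–5.
U+10334 → 4-byte form F0 90 8C B4 at offsets 6–9.
U+028F → 2-byte form CA 8F at offsets 10–11.
U+5F44 → 3-byte form E5 BD 84 at offsets 12–14.
Offset 13 falls in char 5's range; it's byte 2 of E5 BD 84 = 0xBD.

0xBD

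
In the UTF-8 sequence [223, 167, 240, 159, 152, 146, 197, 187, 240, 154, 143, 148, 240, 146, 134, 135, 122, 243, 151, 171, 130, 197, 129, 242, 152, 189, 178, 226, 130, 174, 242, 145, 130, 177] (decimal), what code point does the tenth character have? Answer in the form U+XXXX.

U+20AE

Offset 0: leading byte 0xDF = 11011111 → 2-byte char #1 = DF A7.
Offset 2: leading byte 0xF0 = 11110000 → 4-byte char #2 = F0 9F 98 92.
Offset 6: leading byte 0xC5 = 11000101 → 2-byte char #3 = C5 BB.
Offset 8: leading byte 0xF0 = 11110000 → 4-byte char #4 = F0 9A 8F 94.
Offset 12: leading byte 0xF0 = 11110000 → 4-byte char #5 = F0 92 86 87.
Offset 16: leading byte 0x7A = 01111010 → 1-byte char #6 = 7A.
Offset 17: leading byte 0xF3 = 11110011 → 4-byte char #7 = F3 97 AB 82.
Offset 21: leading byte 0xC5 = 11000101 → 2-byte char #8 = C5 81.
Offset 23: leading byte 0xF2 = 11110010 → 4-byte char #9 = F2 98 BD B2.
Offset 27: leading byte 0xE2 = 11100010 → 3-byte char #10 = E2 82 AE.
Leading byte 0xE2 = 11100010 matches 1110xxxx → 3-byte sequence.
Byte 1: 0xE2 = 11100010, payload 0010 (4 bits).
Byte 2: 0x82 = 10000010 (10xxxxxx ✓), payload 000010.
Byte 3: 0xAE = 10101110 (10xxxxxx ✓), payload 101110.
Concatenate: 0010000010101110 = 0x20AE (16 bits → U+20AE).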